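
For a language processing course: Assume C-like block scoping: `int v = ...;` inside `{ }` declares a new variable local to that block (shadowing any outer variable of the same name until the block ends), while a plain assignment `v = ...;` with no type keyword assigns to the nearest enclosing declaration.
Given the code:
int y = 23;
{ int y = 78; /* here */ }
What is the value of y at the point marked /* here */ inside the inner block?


Analyzing scoping rules:
Outer scope: declares y = 23
Inner block: 'int y = 78;' declares a NEW y that shadows the outer one
Inside the block the inner declaration is in scope -> 78
Result: 78

78


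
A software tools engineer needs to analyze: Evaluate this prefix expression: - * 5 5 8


Parsing prefix expression: - * 5 5 8
Step 1: Innermost operation '* 5 5'
  5 * 5 = 25
Step 2: Outer operation '- [25] 8'
  25 - 8 = 17

17


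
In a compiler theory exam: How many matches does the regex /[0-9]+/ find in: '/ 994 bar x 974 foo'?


Pattern: /[0-9]+/ (int literals)
Input: '/ 994 bar x 974 foo'
Scanning for matches:
  Match 1: '994'
  Match 2: '974'
Total matches: 2

2


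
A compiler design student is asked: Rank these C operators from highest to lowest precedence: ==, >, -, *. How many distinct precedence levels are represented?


Looking up precedence for each operator:
  == -> precedence 3
  > -> precedence 4
  - -> precedence 5
  * -> precedence 6
Sorted highest to lowest: *, -, >, ==
Distinct precedence values: [6, 5, 4, 3]
Number of distinct levels: 4

4


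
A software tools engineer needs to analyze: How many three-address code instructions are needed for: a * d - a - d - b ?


Expression: a * d - a - d - b
Generating three-address code (respecting * over +/- precedence):
  Instruction 1: t1 = a * d
  Instruction 2: t2 = t1 - a
  Instruction 3: t3 = t2 - d
  Instruction 4: t4 = t3 - b
Total instructions: 4

4


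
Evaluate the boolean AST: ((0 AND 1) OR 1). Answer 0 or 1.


Step 1: Evaluate inner node
  0 AND 1 = 0
Step 2: Evaluate root node
  0 OR 1 = 1

1


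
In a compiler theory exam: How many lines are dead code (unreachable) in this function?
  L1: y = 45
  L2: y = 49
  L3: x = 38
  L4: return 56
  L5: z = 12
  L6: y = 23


Analyzing control flow:
  L1: reachable (before return)
  L2: reachable (before return)
  L3: reachable (before return)
  L4: reachable (return statement)
  L5: DEAD (after return at L4)
  L6: DEAD (after return at L4)
Return at L4, total lines = 6
Dead lines: L5 through L6
Count: 2

2


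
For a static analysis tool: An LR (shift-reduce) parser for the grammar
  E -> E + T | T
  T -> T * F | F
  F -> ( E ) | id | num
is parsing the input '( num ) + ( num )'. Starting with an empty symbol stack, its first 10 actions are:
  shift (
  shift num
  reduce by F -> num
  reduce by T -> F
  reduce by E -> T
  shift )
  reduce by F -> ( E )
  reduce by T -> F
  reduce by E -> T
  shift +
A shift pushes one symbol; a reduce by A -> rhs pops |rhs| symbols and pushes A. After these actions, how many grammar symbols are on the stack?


Tracking the symbol stack through each action:
  Action 1: shift '(' : push -> stack = [(] (size 1)
  Action 2: shift 'num' : push -> stack = [(, num] (size 2)
  Action 3: reduce by F -> num : pop 1, push F -> stack = [(, F] (size 2)
  Action 4: reduce by T -> F : pop 1, push T -> stack = [(, T] (size 2)
  Action 5: reduce by E -> T : pop 1, push E -> stack = [(, E] (size 2)
  Action 6: shift ')' : push -> stack = [(, E, )] (size 3)
  Action 7: reduce by F -> ( E ) : pop 3, push F -> stack = [F] (size 1)
  Action 8: reduce by T -> F : pop 1, push T -> stack = [T] (size 1)
  Action 9: reduce by E -> T : pop 1, push E -> stack = [E] (size 1)
  Action 10: shift '+' : push -> stack = [E, +] (size 2)
Final stack size: 2

2


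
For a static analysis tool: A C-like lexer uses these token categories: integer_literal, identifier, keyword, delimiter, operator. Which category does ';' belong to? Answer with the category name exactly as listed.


Token: ';'
Checking categories:
  identifier: no
  integer_literal: no
  operator: no
  keyword: no
  delimiter: YES
Category: delimiter

delimiter


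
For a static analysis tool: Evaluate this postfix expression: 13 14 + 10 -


Processing tokens left to right:
Push 13, Push 14
Pop 13 and 14, compute 13 + 14 = 27, push 27
Push 10
Pop 27 and 10, compute 27 - 10 = 17, push 17
Stack result: 17

17


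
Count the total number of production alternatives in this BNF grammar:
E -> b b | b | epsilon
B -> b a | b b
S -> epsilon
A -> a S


Counting alternatives per rule:
  E: 3 alternative(s)
  B: 2 alternative(s)
  S: 1 alternative(s)
  A: 1 alternative(s)
Sum: 3 + 2 + 1 + 1 = 7

7


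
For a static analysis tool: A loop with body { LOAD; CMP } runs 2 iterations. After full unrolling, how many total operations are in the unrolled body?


Loop body operations: LOAD, CMP (2 ops per iteration)
Unrolling 2 iterations:
  Iteration 1: LOAD, CMP (2 ops)
  Iteration 2: LOAD, CMP (2 ops)
Total: 2 iterations * 2 ops/iter = 4 operations

4


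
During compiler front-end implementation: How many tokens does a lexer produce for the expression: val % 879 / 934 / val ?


Scanning 'val % 879 / 934 / val'
Token 1: 'val' -> identifier
Token 2: '%' -> operator
Token 3: '879' -> integer_literal
Token 4: '/' -> operator
Token 5: '934' -> integer_literal
Token 6: '/' -> operator
Token 7: 'val' -> identifier
Total tokens: 7

7


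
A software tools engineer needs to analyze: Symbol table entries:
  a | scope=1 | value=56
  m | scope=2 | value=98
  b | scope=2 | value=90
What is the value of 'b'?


Searching symbol table for 'b':
  a | scope=1 | value=56
  m | scope=2 | value=98
  b | scope=2 | value=90 <- MATCH
Found 'b' at scope 2 with value 90

90


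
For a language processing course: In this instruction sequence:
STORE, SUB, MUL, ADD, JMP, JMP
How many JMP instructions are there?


Scanning instruction sequence for JMP:
  Position 1: STORE
  Position 2: SUB
  Position 3: MUL
  Position 4: ADD
  Position 5: JMP <- MATCH
  Position 6: JMP <- MATCH
Matches at positions: [5, 6]
Total JMP count: 2

2


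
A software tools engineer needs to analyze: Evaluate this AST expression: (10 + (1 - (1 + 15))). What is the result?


Expression: (10 + (1 - (1 + 15)))
Evaluating step by step:
  1 + 15 = 16
  1 - 16 = -15
  10 + -15 = -5
Result: -5

-5


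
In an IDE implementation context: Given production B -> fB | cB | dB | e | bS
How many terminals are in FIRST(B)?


Production: B -> fB | cB | dB | e | bS
Examining each alternative for leading terminals:
  B -> fB : first terminal = 'f'
  B -> cB : first terminal = 'c'
  B -> dB : first terminal = 'd'
  B -> e : first terminal = 'e'
  B -> bS : first terminal = 'b'
FIRST(B) = {b, c, d, e, f}
Count: 5

5


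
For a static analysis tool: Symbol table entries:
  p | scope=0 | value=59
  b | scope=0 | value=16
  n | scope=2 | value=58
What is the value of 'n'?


Searching symbol table for 'n':
  p | scope=0 | value=59
  b | scope=0 | value=16
  n | scope=2 | value=58 <- MATCH
Found 'n' at scope 2 with value 58

58


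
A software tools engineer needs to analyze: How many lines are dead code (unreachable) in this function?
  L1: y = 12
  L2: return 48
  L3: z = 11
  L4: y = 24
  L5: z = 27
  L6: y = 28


Analyzing control flow:
  L1: reachable (before return)
  L2: reachable (return statement)
  L3: DEAD (after return at L2)
  L4: DEAD (after return at L2)
  L5: DEAD (after return at L2)
  L6: DEAD (after return at L2)
Return at L2, total lines = 6
Dead lines: L3 through L6
Count: 4

4


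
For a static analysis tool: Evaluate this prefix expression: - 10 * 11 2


Parsing prefix expression: - 10 * 11 2
Step 1: Innermost operation '* 11 2'
  11 * 2 = 22
Step 2: Outer operation '- 10 [22]'
  10 - 22 = -12

-12


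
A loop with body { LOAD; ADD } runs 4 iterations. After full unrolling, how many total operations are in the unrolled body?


Loop body operations: LOAD, ADD (2 ops per iteration)
Unrolling 4 iterations:
  Iteration 1: LOAD, ADD (2 ops)
  Iteration 2: LOAD, ADD (2 ops)
  Iteration 3: LOAD, ADD (2 ops)
  Iteration 4: LOAD, ADD (2 ops)
Total: 4 iterations * 2 ops/iter = 8 operations

8


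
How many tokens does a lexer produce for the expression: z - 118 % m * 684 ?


Scanning 'z - 118 % m * 684'
Token 1: 'z' -> identifier
Token 2: '-' -> operator
Token 3: '118' -> integer_literal
Token 4: '%' -> operator
Token 5: 'm' -> identifier
Token 6: '*' -> operator
Token 7: '684' -> integer_literal
Total tokens: 7

7


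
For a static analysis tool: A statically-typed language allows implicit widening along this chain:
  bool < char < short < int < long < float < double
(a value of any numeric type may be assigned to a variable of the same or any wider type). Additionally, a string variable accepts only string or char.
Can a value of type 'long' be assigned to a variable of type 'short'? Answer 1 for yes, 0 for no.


Target variable type: short
Source value type: long
Numeric ranks: long=4, short=2
Widening allowed iff rank(source) <= rank(target): 4 <= 2? No
Result: 0

0


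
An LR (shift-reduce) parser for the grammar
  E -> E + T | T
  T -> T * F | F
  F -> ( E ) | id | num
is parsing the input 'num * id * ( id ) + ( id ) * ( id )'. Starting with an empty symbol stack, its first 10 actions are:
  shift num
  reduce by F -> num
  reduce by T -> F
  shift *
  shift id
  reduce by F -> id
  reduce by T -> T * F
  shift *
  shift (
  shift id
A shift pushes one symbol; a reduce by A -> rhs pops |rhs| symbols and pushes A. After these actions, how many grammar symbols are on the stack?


Tracking the symbol stack through each action:
  Action 1: shift 'num' : push -> stack = [num] (size 1)
  Action 2: reduce by F -> num : pop 1, push F -> stack = [F] (size 1)
  Action 3: reduce by T -> F : pop 1, push T -> stack = [T] (size 1)
  Action 4: shift '*' : push -> stack = [T, *] (size 2)
  Action 5: shift 'id' : push -> stack = [T, *, id] (size 3)
  Action 6: reduce by F -> id : pop 1, push F -> stack = [T, *, F] (size 3)
  Action 7: reduce by T -> T * F : pop 3, push T -> stack = [T] (size 1)
  Action 8: shift '*' : push -> stack = [T, *] (size 2)
  Action 9: shift '(' : push -> stack = [T, *, (] (size 3)
  Action 10: shift 'id' : push -> stack = [T, *, (, id] (size 4)
Final stack size: 4

4


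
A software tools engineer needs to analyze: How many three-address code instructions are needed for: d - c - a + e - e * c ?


Expression: d - c - a + e - e * c
Generating three-address code (respecting * over +/- precedence):
  Instruction 1: t1 = e * c
  Instruction 2: t2 = d - c
  Instruction 3: t3 = t2 - a
  Instruction 4: t4 = t3 + e
  Instruction 5: t5 = t4 - t1
Total instructions: 5

5


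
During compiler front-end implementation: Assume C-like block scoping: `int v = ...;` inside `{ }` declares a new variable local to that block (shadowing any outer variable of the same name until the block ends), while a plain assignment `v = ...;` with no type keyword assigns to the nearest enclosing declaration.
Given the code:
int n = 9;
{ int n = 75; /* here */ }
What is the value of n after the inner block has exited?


Analyzing scoping rules:
Outer scope: declares n = 9
Inner block: 'int n = 75;' declares a NEW n that shadows the outer one
When the block exits the inner n goes out of scope; the outer n was never modified -> 9
Result: 9

9


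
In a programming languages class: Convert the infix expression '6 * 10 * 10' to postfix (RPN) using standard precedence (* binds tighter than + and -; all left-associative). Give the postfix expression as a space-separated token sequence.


Applying the shunting-yard algorithm:
  Operand 6 -> output
  Push '*' onto operator stack -> op-stack: [*]
  Operand 10 -> output
  See '*' (prec 2); top '*' (prec 2) >= it -> pop '*' to output
  Push '*' onto operator stack -> op-stack: [*]
  Operand 10 -> output
  End of input: pop '*' to output
Postfix result: 6 10 * 10 *

6 10 * 10 *


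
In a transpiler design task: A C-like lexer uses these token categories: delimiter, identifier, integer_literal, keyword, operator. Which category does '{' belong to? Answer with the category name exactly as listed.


Token: '{'
Checking categories:
  identifier: no
  integer_literal: no
  operator: no
  keyword: no
  delimiter: YES
Category: delimiter

delimiter


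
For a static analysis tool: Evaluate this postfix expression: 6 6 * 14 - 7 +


Processing tokens left to right:
Push 6, Push 6
Pop 6 and 6, compute 6 * 6 = 36, push 36
Push 14
Pop 36 and 14, compute 36 - 14 = 22, push 22
Push 7
Pop 22 and 7, compute 22 + 7 = 29, push 29
Stack result: 29

29


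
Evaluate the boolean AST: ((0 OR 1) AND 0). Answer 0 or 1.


Step 1: Evaluate inner node
  0 OR 1 = 1
Step 2: Evaluate root node
  1 AND 0 = 0

0


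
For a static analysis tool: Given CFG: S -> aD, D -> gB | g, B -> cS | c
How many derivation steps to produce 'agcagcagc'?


Grammar: S -> aD, D -> gB | g, B -> cS | c
Deriving 'agcagcagc':
Step 1: S -> aD => aD
Step 2: D -> gB => agB
Step 3: B -> cS => agcS
Step 4: S -> aD => agcaD
Step 5: D -> gB => agcagB
Step 6: B -> cS => agcagcS
Step 7: S -> aD => agcagcaD
Step 8: D -> gB => agcagcagB
Step 9: B -> c => agcagcagc
Total derivation steps: 9

9


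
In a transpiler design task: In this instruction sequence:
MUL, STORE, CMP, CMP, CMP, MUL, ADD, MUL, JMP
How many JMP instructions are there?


Scanning instruction sequence for JMP:
  Position 1: MUL
  Position 2: STORE
  Position 3: CMP
  Position 4: CMP
  Position 5: CMP
  Position 6: MUL
  Position 7: ADD
  Position 8: MUL
  Position 9: JMP <- MATCH
Matches at positions: [9]
Total JMP count: 1

1


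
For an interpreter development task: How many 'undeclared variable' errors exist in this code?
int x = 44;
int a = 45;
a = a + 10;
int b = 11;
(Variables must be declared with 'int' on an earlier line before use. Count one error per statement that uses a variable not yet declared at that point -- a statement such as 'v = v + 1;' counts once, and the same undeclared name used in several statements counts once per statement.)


Scanning code line by line:
  Line 1: declare 'x' -> declared = ['x']
  Line 2: declare 'a' -> declared = ['a', 'x']
  Line 3: use 'a' -> OK (declared)
  Line 4: declare 'b' -> declared = ['a', 'b', 'x']
Total undeclared variable errors: 0

0


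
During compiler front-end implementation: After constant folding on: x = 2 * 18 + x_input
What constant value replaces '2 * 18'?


Identifying constant sub-expression:
  Original: x = 2 * 18 + x_input
  2 and 18 are both compile-time constants
  Evaluating: 2 * 18 = 36
  After folding: x = 36 + x_input

36


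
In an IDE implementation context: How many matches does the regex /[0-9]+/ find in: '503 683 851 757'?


Pattern: /[0-9]+/ (int literals)
Input: '503 683 851 757'
Scanning for matches:
  Match 1: '503'
  Match 2: '683'
  Match 3: '851'
  Match 4: '757'
Total matches: 4

4


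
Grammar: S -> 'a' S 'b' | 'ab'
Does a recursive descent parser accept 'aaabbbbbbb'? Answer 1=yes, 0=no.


Grammar accepts strings of the form a^n b^n (n >= 1)
Word: 'aaabbbbbbb'
Counting: 3 a's and 7 b's
Check: 3 == 7? No
Mismatch: a-count != b-count
Rejected

0


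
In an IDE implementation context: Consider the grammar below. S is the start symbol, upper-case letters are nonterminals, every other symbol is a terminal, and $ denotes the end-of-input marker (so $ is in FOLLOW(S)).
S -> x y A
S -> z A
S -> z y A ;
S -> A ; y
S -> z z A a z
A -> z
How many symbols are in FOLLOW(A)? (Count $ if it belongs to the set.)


S is the start symbol and does not occur in any rule body, so FOLLOW(S) = {$}.
Examining every occurrence of A in a rule body:
  S -> x y A : A is at the right end -> add FOLLOW(S) = {$}
  S -> z A : A is at the right end -> add FOLLOW(S) = {$} (already in the set)
  S -> z y A ; : A is followed by terminal ';' -> add ';'
  S -> A ; y : A is followed by terminal ';' -> add ';' (already in the set)
  S -> z z A a z : A is followed by terminal 'a' -> add 'a'
  A -> z : A does not occur in the body -> contributes nothing
FOLLOW(A) = {;, a, $}
Count: 3

3


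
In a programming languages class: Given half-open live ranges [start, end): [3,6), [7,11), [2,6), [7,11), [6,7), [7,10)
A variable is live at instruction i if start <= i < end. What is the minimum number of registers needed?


Live ranges:
  Var0: [3, 6)
  Var1: [7, 11)
  Var2: [2, 6)
  Var3: [7, 11)
  Var4: [6, 7)
  Var5: [7, 10)
Sweep-line events (position, delta, active):
  pos=2 start -> active=1
  pos=3 start -> active=2
  pos=6 end -> active=1
  pos=6 end -> active=0
  pos=6 start -> active=1
  pos=7 end -> active=0
  pos=7 start -> active=1
  pos=7 start -> active=2
  pos=7 start -> active=3
  pos=10 end -> active=2
  pos=11 end -> active=1
  pos=11 end -> active=0
Maximum simultaneous active: 3
Minimum registers needed: 3

3


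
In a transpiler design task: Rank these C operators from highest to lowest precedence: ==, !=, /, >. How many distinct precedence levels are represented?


Looking up precedence for each operator:
  == -> precedence 3
  != -> precedence 3
  / -> precedence 6
  > -> precedence 4
Sorted highest to lowest: /, >, ==, !=
Distinct precedence values: [6, 4, 3]
Number of distinct levels: 3

3


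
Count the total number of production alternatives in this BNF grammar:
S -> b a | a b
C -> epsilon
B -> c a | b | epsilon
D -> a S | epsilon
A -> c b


Counting alternatives per rule:
  S: 2 alternative(s)
  C: 1 alternative(s)
  B: 3 alternative(s)
  D: 2 alternative(s)
  A: 1 alternative(s)
Sum: 2 + 1 + 3 + 2 + 1 = 9

9


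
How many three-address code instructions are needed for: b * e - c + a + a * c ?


Expression: b * e - c + a + a * c
Generating three-address code (respecting * over +/- precedence):
  Instruction 1: t1 = b * e
  Instruction 2: t2 = a * c
  Instruction 3: t3 = t1 - c
  Instruction 4: t4 = t3 + a
  Instruction 5: t5 = t4 + t2
Total instructions: 5

5


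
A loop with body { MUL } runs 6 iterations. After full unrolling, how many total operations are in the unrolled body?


Loop body operations: MUL (1 op per iteration)
Unrolling 6 iterations:
  Iteration 1: MUL (1 ops)
  Iteration 2: MUL (1 ops)
  Iteration 3: MUL (1 ops)
  Iteration 4: MUL (1 ops)
  Iteration 5: MUL (1 ops)
  Iteration 6: MUL (1 ops)
Total: 6 iterations * 1 ops/iter = 6 operations

6


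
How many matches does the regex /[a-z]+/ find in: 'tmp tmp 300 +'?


Pattern: /[a-z]+/ (identifiers)
Input: 'tmp tmp 300 +'
Scanning for matches:
  Match 1: 'tmp'
  Match 2: 'tmp'
Total matches: 2

2


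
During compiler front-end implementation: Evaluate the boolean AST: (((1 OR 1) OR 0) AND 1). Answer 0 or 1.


Step 1: Evaluate inner node
  1 OR 1 = 1
Step 2: Evaluate next node
  1 OR 0 = 1
Step 3: Evaluate root node
  1 AND 1 = 1

1


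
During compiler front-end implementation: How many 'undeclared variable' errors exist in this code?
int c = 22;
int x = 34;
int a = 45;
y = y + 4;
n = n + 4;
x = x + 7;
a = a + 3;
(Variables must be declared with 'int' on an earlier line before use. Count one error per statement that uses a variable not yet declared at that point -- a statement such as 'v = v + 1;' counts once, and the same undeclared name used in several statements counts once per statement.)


Scanning code line by line:
  Line 1: declare 'c' -> declared = ['c']
  Line 2: declare 'x' -> declared = ['c', 'x']
  Line 3: declare 'a' -> declared = ['a', 'c', 'x']
  Line 4: use 'y' -> ERROR (undeclared)
  Line 5: use 'n' -> ERROR (undeclared)
  Line 6: use 'x' -> OK (declared)
  Line 7: use 'a' -> OK (declared)
Total undeclared variable errors: 2

2


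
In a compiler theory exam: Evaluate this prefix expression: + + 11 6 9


Parsing prefix expression: + + 11 6 9
Step 1: Innermost operation '+ 11 6'
  11 + 6 = 17
Step 2: Outer operation '+ [17] 9'
  17 + 9 = 26

26


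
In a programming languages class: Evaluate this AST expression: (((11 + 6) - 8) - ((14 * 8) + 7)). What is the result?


Expression: (((11 + 6) - 8) - ((14 * 8) + 7))
Evaluating step by step:
  11 + 6 = 17
  17 - 8 = 9
  14 * 8 = 112
  112 + 7 = 119
  9 - 119 = -110
Result: -110

-110


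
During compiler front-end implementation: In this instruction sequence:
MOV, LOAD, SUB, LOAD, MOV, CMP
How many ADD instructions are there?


Scanning instruction sequence for ADD:
  Position 1: MOV
  Position 2: LOAD
  Position 3: SUB
  Position 4: LOAD
  Position 5: MOV
  Position 6: CMP
Matches at positions: []
Total ADD count: 0

0


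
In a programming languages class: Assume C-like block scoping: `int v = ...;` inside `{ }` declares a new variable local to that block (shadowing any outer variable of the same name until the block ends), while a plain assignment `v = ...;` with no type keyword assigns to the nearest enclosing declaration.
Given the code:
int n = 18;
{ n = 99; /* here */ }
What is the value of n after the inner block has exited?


Analyzing scoping rules:
Outer scope: declares n = 18
Inner block: 'n = 99;' has no type keyword, so it is an assignment to the outer n (no shadowing)
The assignment changed the outer variable itself, so the new value persists after the block -> 99
Result: 99

99


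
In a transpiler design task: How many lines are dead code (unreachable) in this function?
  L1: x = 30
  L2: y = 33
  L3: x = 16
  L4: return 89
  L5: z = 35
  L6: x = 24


Analyzing control flow:
  L1: reachable (before return)
  L2: reachable (before return)
  L3: reachable (before return)
  L4: reachable (return statement)
  L5: DEAD (after return at L4)
  L6: DEAD (after return at L4)
Return at L4, total lines = 6
Dead lines: L5 through L6
Count: 2

2


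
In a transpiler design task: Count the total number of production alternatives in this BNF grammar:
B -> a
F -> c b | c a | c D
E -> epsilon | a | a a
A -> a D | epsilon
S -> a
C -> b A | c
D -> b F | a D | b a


Counting alternatives per rule:
  B: 1 alternative(s)
  F: 3 alternative(s)
  E: 3 alternative(s)
  A: 2 alternative(s)
  S: 1 alternative(s)
  C: 2 alternative(s)
  D: 3 alternative(s)
Sum: 1 + 3 + 3 + 2 + 1 + 2 + 3 = 15

15


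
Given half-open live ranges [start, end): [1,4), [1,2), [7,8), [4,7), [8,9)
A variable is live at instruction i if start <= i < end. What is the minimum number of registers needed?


Live ranges:
  Var0: [1, 4)
  Var1: [1, 2)
  Var2: [7, 8)
  Var3: [4, 7)
  Var4: [8, 9)
Sweep-line events (position, delta, active):
  pos=1 start -> active=1
  pos=1 start -> active=2
  pos=2 end -> active=1
  pos=4 end -> active=0
  pos=4 start -> active=1
  pos=7 end -> active=0
  pos=7 start -> active=1
  pos=8 end -> active=0
  pos=8 start -> active=1
  pos=9 end -> active=0
Maximum simultaneous active: 2
Minimum registers needed: 2

2


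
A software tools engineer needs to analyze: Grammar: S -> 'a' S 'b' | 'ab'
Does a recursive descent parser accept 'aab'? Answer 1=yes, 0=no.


Grammar accepts strings of the form a^n b^n (n >= 1)
Word: 'aab'
Counting: 2 a's and 1 b's
Check: 2 == 1? No
Mismatch: a-count != b-count
Rejected

0


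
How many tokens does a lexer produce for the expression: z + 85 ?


Scanning 'z + 85'
Token 1: 'z' -> identifier
Token 2: '+' -> operator
Token 3: '85' -> integer_literal
Total tokens: 3

3


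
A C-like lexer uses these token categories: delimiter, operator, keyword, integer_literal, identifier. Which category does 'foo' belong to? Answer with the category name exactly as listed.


Token: 'foo'
Checking categories:
  identifier: YES
  integer_literal: no
  operator: no
  keyword: no
  delimiter: no
Category: identifier

identifier


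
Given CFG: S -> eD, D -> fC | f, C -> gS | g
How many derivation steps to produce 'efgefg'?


Grammar: S -> eD, D -> fC | f, C -> gS | g
Deriving 'efgefg':
Step 1: S -> eD => eD
Step 2: D -> fC => efC
Step 3: C -> gS => efgS
Step 4: S -> eD => efgeD
Step 5: D -> fC => efgefC
Step 6: C -> g => efgefg
Total derivation steps: 6

6


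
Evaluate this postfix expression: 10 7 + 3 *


Processing tokens left to right:
Push 10, Push 7
Pop 10 and 7, compute 10 + 7 = 17, push 17
Push 3
Pop 17 and 3, compute 17 * 3 = 51, push 51
Stack result: 51

51


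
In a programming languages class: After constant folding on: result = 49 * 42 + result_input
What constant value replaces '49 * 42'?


Identifying constant sub-expression:
  Original: result = 49 * 42 + result_input
  49 and 42 are both compile-time constants
  Evaluating: 49 * 42 = 2058
  After folding: result = 2058 + result_input

2058


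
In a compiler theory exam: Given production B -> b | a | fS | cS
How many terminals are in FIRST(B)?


Production: B -> b | a | fS | cS
Examining each alternative for leading terminals:
  B -> b : first terminal = 'b'
  B -> a : first terminal = 'a'
  B -> fS : first terminal = 'f'
  B -> cS : first terminal = 'c'
FIRST(B) = {a, b, c, f}
Count: 4

4


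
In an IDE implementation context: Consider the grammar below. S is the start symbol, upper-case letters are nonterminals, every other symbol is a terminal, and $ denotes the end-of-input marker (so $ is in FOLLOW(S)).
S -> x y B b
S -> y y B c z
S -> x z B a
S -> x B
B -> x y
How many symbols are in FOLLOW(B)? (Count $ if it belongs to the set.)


S is the start symbol and does not occur in any rule body, so FOLLOW(S) = {$}.
Examining every occurrence of B in a rule body:
  S -> x y B b : B is followed by terminal 'b' -> add 'b'
  S -> y y B c z : B is followed by terminal 'c' -> add 'c'
  S -> x z B a : B is followed by terminal 'a' -> add 'a'
  S -> x B : B is at the right end -> add FOLLOW(S) = {$}
  B -> x y : B does not occur in the body -> contributes nothing
FOLLOW(B) = {a, b, c, $}
Count: 4

4


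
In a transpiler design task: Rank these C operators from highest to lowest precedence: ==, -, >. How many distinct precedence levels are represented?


Looking up precedence for each operator:
  == -> precedence 3
  - -> precedence 5
  > -> precedence 4
Sorted highest to lowest: -, >, ==
Distinct precedence values: [5, 4, 3]
Number of distinct levels: 3

3


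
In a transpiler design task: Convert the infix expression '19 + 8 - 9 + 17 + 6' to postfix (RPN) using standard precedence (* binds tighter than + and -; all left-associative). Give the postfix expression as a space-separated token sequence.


Applying the shunting-yard algorithm:
  Operand 19 -> output
  Push '+' onto operator stack -> op-stack: [+]
  Operand 8 -> output
  See '-' (prec 1); top '+' (prec 1) >= it -> pop '+' to output
  Push '-' onto operator stack -> op-stack: [-]
  Operand 9 -> output
  See '+' (prec 1); top '-' (prec 1) >= it -> pop '-' to output
  Push '+' onto operator stack -> op-stack: [+]
  Operand 17 -> output
  See '+' (prec 1); top '+' (prec 1) >= it -> pop '+' to output
  Push '+' onto operator stack -> op-stack: [+]
  Operand 6 -> output
  End of input: pop '+' to output
Postfix result: 19 8 + 9 - 17 + 6 +

19 8 + 9 - 17 + 6 +


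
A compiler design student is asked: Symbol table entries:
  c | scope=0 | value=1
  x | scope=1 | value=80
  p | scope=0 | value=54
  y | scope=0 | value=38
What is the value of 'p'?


Searching symbol table for 'p':
  c | scope=0 | value=1
  x | scope=1 | value=80
  p | scope=0 | value=54 <- MATCH
  y | scope=0 | value=38
Found 'p' at scope 0 with value 54

54


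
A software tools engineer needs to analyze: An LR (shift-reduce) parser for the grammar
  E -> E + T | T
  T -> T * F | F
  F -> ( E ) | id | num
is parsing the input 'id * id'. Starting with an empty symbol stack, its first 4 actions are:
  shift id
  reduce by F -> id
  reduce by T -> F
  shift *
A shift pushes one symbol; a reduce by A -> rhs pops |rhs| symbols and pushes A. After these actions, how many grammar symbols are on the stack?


Tracking the symbol stack through each action:
  Action 1: shift 'id' : push -> stack = [id] (size 1)
  Action 2: reduce by F -> id : pop 1, push F -> stack = [F] (size 1)
  Action 3: reduce by T -> F : pop 1, push T -> stack = [T] (size 1)
  Action 4: shift '*' : push -> stack = [T, *] (size 2)
Final stack size: 2

2


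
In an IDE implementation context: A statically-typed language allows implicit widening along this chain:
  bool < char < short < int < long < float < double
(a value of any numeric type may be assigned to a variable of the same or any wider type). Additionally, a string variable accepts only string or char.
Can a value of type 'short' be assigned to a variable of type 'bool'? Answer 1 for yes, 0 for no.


Target variable type: bool
Source value type: short
Numeric ranks: short=2, bool=0
Widening allowed iff rank(source) <= rank(target): 2 <= 0? No
Result: 0

0


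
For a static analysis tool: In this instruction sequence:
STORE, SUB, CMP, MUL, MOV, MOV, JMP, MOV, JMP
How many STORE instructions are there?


Scanning instruction sequence for STORE:
  Position 1: STORE <- MATCH
  Position 2: SUB
  Position 3: CMP
  Position 4: MUL
  Position 5: MOV
  Position 6: MOV
  Position 7: JMP
  Position 8: MOV
  Position 9: JMP
Matches at positions: [1]
Total STORE count: 1

1


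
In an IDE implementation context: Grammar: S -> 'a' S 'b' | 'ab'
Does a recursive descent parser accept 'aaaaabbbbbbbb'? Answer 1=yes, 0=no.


Grammar accepts strings of the form a^n b^n (n >= 1)
Word: 'aaaaabbbbbbbb'
Counting: 5 a's and 8 b's
Check: 5 == 8? No
Mismatch: a-count != b-count
Rejected

0


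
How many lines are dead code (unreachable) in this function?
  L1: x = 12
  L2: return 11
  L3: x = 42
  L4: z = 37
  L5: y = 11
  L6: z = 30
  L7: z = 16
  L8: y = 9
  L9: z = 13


Analyzing control flow:
  L1: reachable (before return)
  L2: reachable (return statement)
  L3: DEAD (after return at L2)
  L4: DEAD (after return at L2)
  L5: DEAD (after return at L2)
  L6: DEAD (after return at L2)
  L7: DEAD (after return at L2)
  L8: DEAD (after return at L2)
  L9: DEAD (after return at L2)
Return at L2, total lines = 9
Dead lines: L3 through L9
Count: 7

7


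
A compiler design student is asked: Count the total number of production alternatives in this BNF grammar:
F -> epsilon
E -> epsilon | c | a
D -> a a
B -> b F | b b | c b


Counting alternatives per rule:
  F: 1 alternative(s)
  E: 3 alternative(s)
  D: 1 alternative(s)
  B: 3 alternative(s)
Sum: 1 + 3 + 1 + 3 = 8

8


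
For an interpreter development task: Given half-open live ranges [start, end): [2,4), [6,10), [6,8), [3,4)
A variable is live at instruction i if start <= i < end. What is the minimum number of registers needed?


Live ranges:
  Var0: [2, 4)
  Var1: [6, 10)
  Var2: [6, 8)
  Var3: [3, 4)
Sweep-line events (position, delta, active):
  pos=2 start -> active=1
  pos=3 start -> active=2
  pos=4 end -> active=1
  pos=4 end -> active=0
  pos=6 start -> active=1
  pos=6 start -> active=2
  pos=8 end -> active=1
  pos=10 end -> active=0
Maximum simultaneous active: 2
Minimum registers needed: 2

2


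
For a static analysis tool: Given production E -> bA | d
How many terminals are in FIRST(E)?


Production: E -> bA | d
Examining each alternative for leading terminals:
  E -> bA : first terminal = 'b'
  E -> d : first terminal = 'd'
FIRST(E) = {b, d}
Count: 2

2


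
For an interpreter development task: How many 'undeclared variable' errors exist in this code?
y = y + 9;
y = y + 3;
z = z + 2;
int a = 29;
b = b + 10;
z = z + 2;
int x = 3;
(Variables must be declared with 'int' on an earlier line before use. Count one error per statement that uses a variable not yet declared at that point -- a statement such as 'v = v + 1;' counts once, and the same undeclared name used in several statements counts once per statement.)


Scanning code line by line:
  Line 1: use 'y' -> ERROR (undeclared)
  Line 2: use 'y' -> ERROR (undeclared)
  Line 3: use 'z' -> ERROR (undeclared)
  Line 4: declare 'a' -> declared = ['a']
  Line 5: use 'b' -> ERROR (undeclared)
  Line 6: use 'z' -> ERROR (undeclared)
  Line 7: declare 'x' -> declared = ['a', 'x']
Total undeclared variable errors: 5

5


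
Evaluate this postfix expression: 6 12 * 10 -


Processing tokens left to right:
Push 6, Push 12
Pop 6 and 12, compute 6 * 12 = 72, push 72
Push 10
Pop 72 and 10, compute 72 - 10 = 62, push 62
Stack result: 62

62


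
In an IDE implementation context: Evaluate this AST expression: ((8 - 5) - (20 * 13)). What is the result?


Expression: ((8 - 5) - (20 * 13))
Evaluating step by step:
  8 - 5 = 3
  20 * 13 = 260
  3 - 260 = -257
Result: -257

-257


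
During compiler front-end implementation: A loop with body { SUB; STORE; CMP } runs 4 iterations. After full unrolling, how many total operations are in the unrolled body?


Loop body operations: SUB, STORE, CMP (3 ops per iteration)
Unrolling 4 iterations:
  Iteration 1: SUB, STORE, CMP (3 ops)
  Iteration 2: SUB, STORE, CMP (3 ops)
  Iteration 3: SUB, STORE, CMP (3 ops)
  Iteration 4: SUB, STORE, CMP (3 ops)
Total: 4 iterations * 3 ops/iter = 12 operations

12


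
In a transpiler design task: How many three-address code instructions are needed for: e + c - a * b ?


Expression: e + c - a * b
Generating three-address code (respecting * over +/- precedence):
  Instruction 1: t1 = a * b
  Instruction 2: t2 = e + c
  Instruction 3: t3 = t2 - t1
Total instructions: 3

3


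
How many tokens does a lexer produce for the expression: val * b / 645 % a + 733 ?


Scanning 'val * b / 645 % a + 733'
Token 1: 'val' -> identifier
Token 2: '*' -> operator
Token 3: 'b' -> identifier
Token 4: '/' -> operator
Token 5: '645' -> integer_literal
Token 6: '%' -> operator
Token 7: 'a' -> identifier
Token 8: '+' -> operator
Token 9: '733' -> integer_literal
Total tokens: 9

9


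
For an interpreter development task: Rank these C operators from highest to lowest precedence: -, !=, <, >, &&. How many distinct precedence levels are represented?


Looking up precedence for each operator:
  - -> precedence 5
  != -> precedence 3
  < -> precedence 4
  > -> precedence 4
  && -> precedence 2
Sorted highest to lowest: -, <, >, !=, &&
Distinct precedence values: [5, 4, 3, 2]
Number of distinct levels: 4

4


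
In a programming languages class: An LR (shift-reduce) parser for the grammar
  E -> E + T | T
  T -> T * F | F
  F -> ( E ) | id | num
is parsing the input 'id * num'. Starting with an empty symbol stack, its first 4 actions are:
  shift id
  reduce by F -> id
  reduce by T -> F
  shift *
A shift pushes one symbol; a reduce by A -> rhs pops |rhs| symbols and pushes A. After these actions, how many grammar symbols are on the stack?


Tracking the symbol stack through each action:
  Action 1: shift 'id' : push -> stack = [id] (size 1)
  Action 2: reduce by F -> id : pop 1, push F -> stack = [F] (size 1)
  Action 3: reduce by T -> F : pop 1, push T -> stack = [T] (size 1)
  Action 4: shift '*' : push -> stack = [T, *] (size 2)
Final stack size: 2

2


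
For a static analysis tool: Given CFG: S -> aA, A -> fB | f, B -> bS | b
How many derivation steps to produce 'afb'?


Grammar: S -> aA, A -> fB | f, B -> bS | b
Deriving 'afb':
Step 1: S -> aA => aA
Step 2: A -> fB => afB
Step 3: B -> b => afb
Total derivation steps: 3

3


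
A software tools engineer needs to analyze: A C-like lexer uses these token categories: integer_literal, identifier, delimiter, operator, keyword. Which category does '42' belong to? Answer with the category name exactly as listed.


Token: '42'
Checking categories:
  identifier: no
  integer_literal: YES
  operator: no
  keyword: no
  delimiter: no
Category: integer_literal

integer_literal


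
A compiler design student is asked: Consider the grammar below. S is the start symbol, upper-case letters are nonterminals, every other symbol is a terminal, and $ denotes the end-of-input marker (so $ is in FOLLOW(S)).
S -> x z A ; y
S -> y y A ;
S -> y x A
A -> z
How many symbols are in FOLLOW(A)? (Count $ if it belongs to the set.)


S is the start symbol and does not occur in any rule body, so FOLLOW(S) = {$}.
Examining every occurrence of A in a rule body:
  S -> x z A ; y : A is followed by terminal ';' -> add ';'
  S -> y y A ; : A is followed by terminal ';' -> add ';' (already in the set)
  S -> y x A : A is at the right end -> add FOLLOW(S) = {$}
  A -> z : A does not occur in the body -> contributes nothing
FOLLOW(A) = {;, $}
Count: 2

2


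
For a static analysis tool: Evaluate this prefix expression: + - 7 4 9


Parsing prefix expression: + - 7 4 9
Step 1: Innermost operation '- 7 4'
  7 - 4 = 3
Step 2: Outer operation '+ [3] 9'
  3 + 9 = 12

12


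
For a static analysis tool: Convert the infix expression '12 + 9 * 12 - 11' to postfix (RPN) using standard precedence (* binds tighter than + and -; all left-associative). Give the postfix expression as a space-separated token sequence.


Applying the shunting-yard algorithm:
  Operand 12 -> output
  Push '+' onto operator stack -> op-stack: [+]
  Operand 9 -> output
  Push '*' onto operator stack -> op-stack: [+, *]
  Operand 12 -> output
  See '-' (prec 1); top '*' (prec 2) >= it -> pop '*' to output
  See '-' (prec 1); top '+' (prec 1) >= it -> pop '+' to output
  Push '-' onto operator stack -> op-stack: [-]
  Operand 11 -> output
  End of input: pop '-' to output
Postfix result: 12 9 12 * + 11 -

12 9 12 * + 11 -


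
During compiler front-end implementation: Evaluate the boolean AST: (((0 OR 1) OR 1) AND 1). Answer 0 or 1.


Step 1: Evaluate inner node
  0 OR 1 = 1
Step 2: Evaluate next node
  1 OR 1 = 1
Step 3: Evaluate root node
  1 AND 1 = 1

1


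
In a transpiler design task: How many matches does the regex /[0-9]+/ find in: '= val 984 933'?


Pattern: /[0-9]+/ (int literals)
Input: '= val 984 933'
Scanning for matches:
  Match 1: '984'
  Match 2: '933'
Total matches: 2

2


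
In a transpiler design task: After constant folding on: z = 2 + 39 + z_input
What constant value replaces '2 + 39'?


Identifying constant sub-expression:
  Original: z = 2 + 39 + z_input
  2 and 39 are both compile-time constants
  Evaluating: 2 + 39 = 41
  After folding: z = 41 + z_input

41


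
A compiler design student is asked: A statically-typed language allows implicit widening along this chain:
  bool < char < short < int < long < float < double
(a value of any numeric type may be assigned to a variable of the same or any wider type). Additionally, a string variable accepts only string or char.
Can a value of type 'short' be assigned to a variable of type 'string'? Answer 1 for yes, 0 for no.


Target variable type: string
Source value type: short
Rule: string accepts only {string, char}
  source 'short' in {string, char}? No
Result: 0

0


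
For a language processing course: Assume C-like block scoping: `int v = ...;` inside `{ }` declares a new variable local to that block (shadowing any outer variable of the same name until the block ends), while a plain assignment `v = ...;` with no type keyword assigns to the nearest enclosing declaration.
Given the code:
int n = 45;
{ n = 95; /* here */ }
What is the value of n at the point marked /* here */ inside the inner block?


Analyzing scoping rules:
Outer scope: declares n = 45
Inner block: 'n = 95;' has no type keyword, so it is an assignment to the outer n (no shadowing)
Inside the block, after the assignment -> 95
Result: 95

95


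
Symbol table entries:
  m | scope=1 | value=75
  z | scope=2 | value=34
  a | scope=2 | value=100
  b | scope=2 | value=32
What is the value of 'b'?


Searching symbol table for 'b':
  m | scope=1 | value=75
  z | scope=2 | value=34
  a | scope=2 | value=100
  b | scope=2 | value=32 <- MATCH
Found 'b' at scope 2 with value 32

32


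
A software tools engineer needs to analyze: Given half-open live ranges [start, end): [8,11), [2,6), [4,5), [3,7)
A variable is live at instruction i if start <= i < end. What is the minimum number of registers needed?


Live ranges:
  Var0: [8, 11)
  Var1: [2, 6)
  Var2: [4, 5)
  Var3: [3, 7)
Sweep-line events (position, delta, active):
  pos=2 start -> active=1
  pos=3 start -> active=2
  pos=4 start -> active=3
  pos=5 end -> active=2
  pos=6 end -> active=1
  pos=7 end -> active=0
  pos=8 start -> active=1
  pos=11 end -> active=0
Maximum simultaneous active: 3
Minimum registers needed: 3

3
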